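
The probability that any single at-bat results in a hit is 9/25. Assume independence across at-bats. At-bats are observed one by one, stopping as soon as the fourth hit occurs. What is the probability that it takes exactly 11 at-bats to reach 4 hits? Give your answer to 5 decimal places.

0.08864

Y = trial on which the fourth success occurs; negative binomial, r=4, p=0.36.
P(Y=11) = C(10,3) · p^4 · (1−p)^7
= 120 · 0.016796 · 0.04398 = 0.0886444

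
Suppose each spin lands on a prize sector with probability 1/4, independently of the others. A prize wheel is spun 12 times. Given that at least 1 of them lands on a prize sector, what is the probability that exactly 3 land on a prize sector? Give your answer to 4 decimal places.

X ~ Binomial(12, 0.25). Want P(X=3 | X≥1) = P(X=3) / P(X≥1).
P(X=3) = C(12,3)·0.25^3·0.75^9 = 0.258104
P(X≥1) = 1 − 0.031676 = 0.968324
Ratio = 0.258104 / 0.968324 = 0.266547

0.2665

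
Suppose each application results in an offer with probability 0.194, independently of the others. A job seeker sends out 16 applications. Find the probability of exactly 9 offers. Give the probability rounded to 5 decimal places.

0.00098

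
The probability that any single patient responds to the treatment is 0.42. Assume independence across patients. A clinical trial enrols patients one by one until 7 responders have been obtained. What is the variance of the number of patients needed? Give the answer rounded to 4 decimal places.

Y = total patients until the seventh success; negative binomial with r=7, p=0.42.
Var(Y) = r(1−p)/p² = 7·0.58 / 0.42² = 23.015873

23.0159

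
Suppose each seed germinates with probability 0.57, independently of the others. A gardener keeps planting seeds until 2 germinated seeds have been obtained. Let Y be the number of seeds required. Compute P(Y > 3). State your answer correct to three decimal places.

Needing more than 3 seeds ⇔ fewer than 2 successes in the first 3. With X ~ Binomial(3, 0.57), P(Y > 3) = P(X ≤ 1).
  k=0: C(3,0)·0.57^0·0.43^3 = 0.07951
  k=1: C(3,1)·0.57^1·0.43^2 = 0.31618
P(X ≤ 1) = 0.39569

0.396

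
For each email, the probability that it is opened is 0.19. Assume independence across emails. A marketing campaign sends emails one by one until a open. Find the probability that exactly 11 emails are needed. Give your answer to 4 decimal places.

Geometric (trials to first success), p = 0.19.
P(Y = 11) = (1−p)^10 · p = 0.12158 · 0.19 = 0.023100

0.0231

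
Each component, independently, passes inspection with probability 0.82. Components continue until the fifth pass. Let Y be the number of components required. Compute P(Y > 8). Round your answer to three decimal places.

0.040

Needing more than 8 components ⇔ fewer than 5 successes in the first 8. With X ~ Binomial(8, 0.82), P(Y > 8) = P(X ≤ 4).
  k=0: C(8,0)·0.82^0·0.18^8 = 0.00000
  k=1: C(8,1)·0.82^1·0.18^7 = 0.00004
  k=2: C(8,2)·0.82^2·0.18^6 = 0.00064
  k=3: C(8,3)·0.82^3·0.18^5 = 0.00583
  k=4: C(8,4)·0.82^4·0.18^4 = 0.03322
P(X ≤ 4) = 0.03974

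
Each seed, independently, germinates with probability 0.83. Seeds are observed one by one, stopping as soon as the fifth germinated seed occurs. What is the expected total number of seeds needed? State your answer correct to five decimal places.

6.02410

Y = total seeds until the fifth success; negative binomial with r=5, p=0.83.
E[Y] = r / p = 5 / 0.83 = 6.0240964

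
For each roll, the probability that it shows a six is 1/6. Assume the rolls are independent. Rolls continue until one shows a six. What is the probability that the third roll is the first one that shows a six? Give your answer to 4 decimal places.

Geometric (trials to first success), p = 0.166667.
P(Y = 3) = (1−p)^2 · p = 0.69444 · 0.166667 = 0.115741

0.1157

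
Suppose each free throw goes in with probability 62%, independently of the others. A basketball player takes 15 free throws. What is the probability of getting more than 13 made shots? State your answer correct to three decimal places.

0.008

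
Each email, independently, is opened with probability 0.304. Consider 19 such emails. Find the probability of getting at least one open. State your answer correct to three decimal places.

P(at least one) = 1 − P(none) = 1 − (1 − 0.304)^19
= 1 − 0.00102 = 0.99898

0.999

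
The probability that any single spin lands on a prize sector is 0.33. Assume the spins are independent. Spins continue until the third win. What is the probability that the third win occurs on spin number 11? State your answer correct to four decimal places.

0.0657

Y = trial on which the third success occurs; negative binomial, r=3, p=0.33.
P(Y=11) = C(10,2) · p^3 · (1−p)^8
= 45 · 0.035937 · 0.040607 = 0.065668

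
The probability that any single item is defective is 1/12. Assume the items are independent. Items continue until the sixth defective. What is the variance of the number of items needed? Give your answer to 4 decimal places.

792.0000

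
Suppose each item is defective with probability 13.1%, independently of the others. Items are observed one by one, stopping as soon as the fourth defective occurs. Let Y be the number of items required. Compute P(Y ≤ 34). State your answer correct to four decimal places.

Finishing within 34 items ⇔ at least 4 successes in the first 34. With X ~ Binomial(34, 0.131), P(Y ≤ 34) = 1 − P(X ≤ 3).
  k=0: C(34,0)·0.131^0·0.869^34 = 0.008446
  k=1: C(34,1)·0.131^1·0.869^33 = 0.043292
  k=2: C(34,2)·0.131^2·0.869^32 = 0.107681
  k=3: C(34,3)·0.131^3·0.869^31 = 0.173148
1 − 0.332567 = 0.667433

0.6674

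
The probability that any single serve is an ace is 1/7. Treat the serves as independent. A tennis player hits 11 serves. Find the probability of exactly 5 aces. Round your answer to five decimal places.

X ~ Binomial(n=11, p=0.142857).
P(X=5) = C(11,5) · p^5 · (1−p)^6
= 462 · 5.9499e-05 · 0.39657 = 0.0109011

0.01090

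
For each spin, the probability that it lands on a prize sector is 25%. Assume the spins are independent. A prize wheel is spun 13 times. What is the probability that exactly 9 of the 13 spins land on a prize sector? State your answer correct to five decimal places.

0.00086

X ~ Binomial(n=13, p=0.25).
P(X=9) = C(13,9) · p^9 · (1−p)^4
= 715 · 3.8147e-06 · 0.31641 = 0.0008630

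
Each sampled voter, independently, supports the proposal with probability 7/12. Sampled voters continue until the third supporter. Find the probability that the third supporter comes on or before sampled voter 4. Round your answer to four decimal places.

Finishing within 4 sampled voters ⇔ at least 3 successes in the first 4. With X ~ Binomial(4, 0.583333), P(Y ≤ 4) = 1 − P(X ≤ 2).
  k=0: C(4,0)·0.583333^0·0.416667^4 = 0.030141
  k=1: C(4,1)·0.583333^1·0.416667^3 = 0.168789
  k=2: C(4,2)·0.583333^2·0.416667^2 = 0.354456
1 − 0.553385 = 0.446615

0.4466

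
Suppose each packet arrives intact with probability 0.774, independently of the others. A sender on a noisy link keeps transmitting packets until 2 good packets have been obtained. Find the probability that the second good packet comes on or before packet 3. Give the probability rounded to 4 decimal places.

0.8699

Finishing within 3 packets ⇔ at least 2 successes in the first 3. With X ~ Binomial(3, 0.774), P(Y ≤ 3) = 1 − P(X ≤ 1).
  k=0: C(3,0)·0.774^0·0.226^3 = 0.011543
  k=1: C(3,1)·0.774^1·0.226^2 = 0.118598
1 − 0.130142 = 0.869858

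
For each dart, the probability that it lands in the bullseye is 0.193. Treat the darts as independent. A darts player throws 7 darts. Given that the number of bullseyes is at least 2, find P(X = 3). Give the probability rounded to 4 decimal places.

X ~ Binomial(7, 0.193). Want P(X=3 | X≥2) = P(X=3) / P(X≥2).
P(X=3) = C(7,3)·0.193^3·0.807^4 = 0.106717
P(X≥2) = 1 − 0.222902 − 0.373161 = 0.403936
Ratio = 0.106717 / 0.403936 = 0.264193

0.2642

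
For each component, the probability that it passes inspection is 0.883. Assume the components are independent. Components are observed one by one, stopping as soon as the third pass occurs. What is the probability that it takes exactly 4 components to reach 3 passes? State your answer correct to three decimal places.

0.242

Y = trial on which the third success occurs; negative binomial, r=3, p=0.883.
P(Y=4) = C(3,2) · p^3 · (1−p)^1
= 3 · 0.68847 · 0.117 = 0.24165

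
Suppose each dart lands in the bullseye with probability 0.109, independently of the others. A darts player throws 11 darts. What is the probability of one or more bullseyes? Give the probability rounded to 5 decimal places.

P(at least one) = 1 − P(none) = 1 − (1 − 0.109)^11
= 1 − 0.2809666 = 0.7190334

0.71903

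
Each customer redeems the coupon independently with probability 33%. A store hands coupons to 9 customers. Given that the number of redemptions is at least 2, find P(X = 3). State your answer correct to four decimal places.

X ~ Binomial(9, 0.33). Want P(X=3 | X≥2) = P(X=3) / P(X≥2).
P(X=3) = C(9,3)·0.33^3·0.67^6 = 0.273067
P(X≥2) = 1 − 0.027207 − 0.120602 = 0.852191
Ratio = 0.273067 / 0.852191 = 0.320430

0.3204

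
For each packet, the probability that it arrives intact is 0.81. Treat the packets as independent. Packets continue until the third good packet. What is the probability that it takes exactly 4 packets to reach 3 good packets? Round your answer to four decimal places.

0.3029

Y = trial on which the third success occurs; negative binomial, r=3, p=0.81.
P(Y=4) = C(3,2) · p^3 · (1−p)^1
= 3 · 0.53144 · 0.19 = 0.302921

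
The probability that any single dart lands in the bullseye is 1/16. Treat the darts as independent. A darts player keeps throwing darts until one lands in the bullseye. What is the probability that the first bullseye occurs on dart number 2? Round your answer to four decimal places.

0.0586

Geometric (trials to first success), p = 0.0625.
P(Y = 2) = (1−p)^1 · p = 0.9375 · 0.0625 = 0.058594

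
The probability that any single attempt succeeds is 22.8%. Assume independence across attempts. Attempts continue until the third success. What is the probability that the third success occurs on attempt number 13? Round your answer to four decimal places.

0.0588

Y = trial on which the third success occurs; negative binomial, r=3, p=0.228.
P(Y=13) = C(12,2) · p^3 · (1−p)^10
= 66 · 0.011852 · 0.075192 = 0.058820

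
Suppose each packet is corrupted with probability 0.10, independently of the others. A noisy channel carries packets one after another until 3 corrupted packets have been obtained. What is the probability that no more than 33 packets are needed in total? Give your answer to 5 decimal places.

0.65434

Finishing within 33 packets ⇔ at least 3 successes in the first 33. With X ~ Binomial(33, 0.10), P(Y ≤ 33) = 1 − P(X ≤ 2).
  k=0: C(33,0)·0.10^0·0.90^33 = 0.0309032
  k=1: C(33,1)·0.10^1·0.90^32 = 0.1133116
  k=2: C(33,2)·0.10^2·0.90^31 = 0.2014428
1 − 0.3456575 = 0.6543425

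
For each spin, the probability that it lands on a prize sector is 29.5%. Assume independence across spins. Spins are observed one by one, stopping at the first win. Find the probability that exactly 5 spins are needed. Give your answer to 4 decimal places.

0.0729

Geometric (trials to first success), p = 0.295.
P(Y = 5) = (1−p)^4 · p = 0.24703 · 0.295 = 0.072875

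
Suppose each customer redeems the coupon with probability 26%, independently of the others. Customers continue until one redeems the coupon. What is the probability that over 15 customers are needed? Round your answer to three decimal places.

0.011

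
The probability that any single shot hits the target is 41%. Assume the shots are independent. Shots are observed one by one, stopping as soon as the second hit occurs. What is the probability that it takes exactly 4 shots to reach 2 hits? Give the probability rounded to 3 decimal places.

Y = trial on which the second success occurs; negative binomial, r=2, p=0.41.
P(Y=4) = C(3,1) · p^2 · (1−p)^2
= 3 · 0.1681 · 0.3481 = 0.17555

0.176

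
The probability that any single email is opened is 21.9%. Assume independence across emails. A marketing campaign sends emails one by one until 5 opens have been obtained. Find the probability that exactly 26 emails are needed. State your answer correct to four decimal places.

0.0355

Y = trial on which the fifth success occurs; negative binomial, r=5, p=0.219.
P(Y=26) = C(25,4) · p^5 · (1−p)^21
= 12650 · 0.00050376 · 0.0055676 = 0.035480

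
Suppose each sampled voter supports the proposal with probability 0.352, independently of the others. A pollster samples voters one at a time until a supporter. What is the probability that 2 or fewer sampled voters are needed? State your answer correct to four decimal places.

0.5801

Y = number of sampled voters to the first success; geometric, p = 0.352.
P(Y ≤ 2) = 1 − (1−p)^2 = 1 − 0.419904 = 0.580096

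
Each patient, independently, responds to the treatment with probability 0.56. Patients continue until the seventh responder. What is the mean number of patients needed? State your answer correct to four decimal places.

12.5000

Y = total patients until the seventh success; negative binomial with r=7, p=0.56.
E[Y] = r / p = 7 / 0.56 = 12.500000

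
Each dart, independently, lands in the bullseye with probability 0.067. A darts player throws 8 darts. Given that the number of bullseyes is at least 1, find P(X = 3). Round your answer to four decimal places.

X ~ Binomial(8, 0.067). Want P(X=3 | X≥1) = P(X=3) / P(X≥1).
P(X=3) = C(8,3)·0.067^3·0.933^5 = 0.011908
P(X≥1) = 1 − 0.574187 = 0.425813
Ratio = 0.011908 / 0.425813 = 0.027964

0.0280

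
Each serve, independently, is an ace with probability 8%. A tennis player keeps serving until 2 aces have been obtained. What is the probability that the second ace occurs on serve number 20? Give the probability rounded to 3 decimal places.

Y = trial on which the second success occurs; negative binomial, r=2, p=0.08.
P(Y=20) = C(19,1) · p^2 · (1−p)^18
= 19 · 0.0064 · 0.22294 = 0.02711

0.027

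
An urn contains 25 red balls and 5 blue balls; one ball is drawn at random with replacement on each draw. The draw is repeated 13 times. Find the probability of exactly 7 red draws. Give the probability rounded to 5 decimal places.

0.01026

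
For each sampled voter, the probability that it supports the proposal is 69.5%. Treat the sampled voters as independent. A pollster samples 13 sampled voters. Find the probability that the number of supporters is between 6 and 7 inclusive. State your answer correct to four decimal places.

X ~ Binomial(13, 0.695); P(6 ≤ X ≤ 7) = Σ C(13,k) p^k (1−p)^(13−k) over k:
  k=6: C(13,6)·0.695^6·0.305^7 = 0.047482
  k=7: C(13,7)·0.695^7·0.305^6 = 0.108196
Total = 0.155677

0.1557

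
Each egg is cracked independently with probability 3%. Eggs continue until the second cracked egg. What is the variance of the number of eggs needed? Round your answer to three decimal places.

2155.556

Y = total eggs until the second success; negative binomial with r=2, p=0.03.
Var(Y) = r(1−p)/p² = 2·0.97 / 0.03² = 2155.55556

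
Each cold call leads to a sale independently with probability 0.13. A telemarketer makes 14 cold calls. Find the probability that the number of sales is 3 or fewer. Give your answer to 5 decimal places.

X ~ Binomial(14, 0.13); P(X ≤ 3) = Σ C(14,k) p^k (1−p)^(14−k) over k:
  k=0: C(14,0)·0.13^0·0.87^14 = 0.1423212
  k=1: C(14,1)·0.13^1·0.87^13 = 0.2977294
  k=2: C(14,2)·0.13^2·0.87^12 = 0.2891739
  k=3: C(14,3)·0.13^3·0.87^11 = 0.1728396
Total = 0.9020641

0.90206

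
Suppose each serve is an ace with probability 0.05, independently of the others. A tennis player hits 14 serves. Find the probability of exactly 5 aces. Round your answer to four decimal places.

X ~ Binomial(n=14, p=0.05).
P(X=5) = C(14,5) · p^5 · (1−p)^9
= 2002 · 3.125e-07 · 0.63025 = 0.000394

0.0004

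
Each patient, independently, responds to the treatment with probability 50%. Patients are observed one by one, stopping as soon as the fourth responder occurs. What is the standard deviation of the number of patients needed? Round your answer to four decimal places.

2.8284

Y = total patients until the fourth success; negative binomial with r=4, p=0.50.
SD(Y) = √[r(1−p)/p²] = √(8.000000) = 2.828427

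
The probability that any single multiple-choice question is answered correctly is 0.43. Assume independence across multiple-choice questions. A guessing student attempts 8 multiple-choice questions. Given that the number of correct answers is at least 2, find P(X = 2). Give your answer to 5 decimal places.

0.19266

X ~ Binomial(8, 0.43). Want P(X=2 | X≥2) = P(X=2) / P(X≥2).
P(X=2) = C(8,2)·0.43^2·0.57^6 = 0.1775596
P(X≥2) = 1 − 0.0111429 − 0.0672485 = 0.9216086
Ratio = 0.1775596 / 0.9216086 = 0.1926627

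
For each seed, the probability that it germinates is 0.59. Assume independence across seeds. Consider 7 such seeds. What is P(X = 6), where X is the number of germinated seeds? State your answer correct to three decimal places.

X ~ Binomial(n=7, p=0.59).
P(X=6) = C(7,6) · p^6 · (1−p)^1
= 7 · 0.042181 · 0.41 = 0.12106

0.121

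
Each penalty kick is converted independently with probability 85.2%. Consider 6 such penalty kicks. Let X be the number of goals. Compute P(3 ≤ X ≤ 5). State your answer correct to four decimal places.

X ~ Binomial(6, 0.852); P(3 ≤ X ≤ 5) = Σ C(6,k) p^k (1−p)^(6−k) over k:
  k=3: C(6,3)·0.852^3·0.148^3 = 0.040099
  k=4: C(6,4)·0.852^4·0.148^2 = 0.173130
  k=5: C(6,5)·0.852^5·0.148^1 = 0.398668
Total = 0.611897

0.6119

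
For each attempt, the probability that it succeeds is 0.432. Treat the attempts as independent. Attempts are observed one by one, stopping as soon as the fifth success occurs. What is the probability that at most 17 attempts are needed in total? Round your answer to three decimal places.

0.921

Finishing within 17 attempts ⇔ at least 5 successes in the first 17. With X ~ Binomial(17, 0.432), P(Y ≤ 17) = 1 − P(X ≤ 4).
  k=0: C(17,0)·0.432^0·0.568^17 = 0.00007
  k=1: C(17,1)·0.432^1·0.568^16 = 0.00086
  k=2: C(17,2)·0.432^2·0.568^15 = 0.00524
  k=3: C(17,3)·0.432^3·0.568^14 = 0.01995
  k=4: C(17,4)·0.432^4·0.568^13 = 0.05309
1 − 0.07921 = 0.92079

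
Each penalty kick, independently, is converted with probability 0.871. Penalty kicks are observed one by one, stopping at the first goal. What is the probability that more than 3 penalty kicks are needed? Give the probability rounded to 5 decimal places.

0.00215

Y = number of penalty kicks to the first success; geometric, p = 0.871.
P(Y > 3) = P(first 3 all fail) = (1−p)^3 = 0.0021467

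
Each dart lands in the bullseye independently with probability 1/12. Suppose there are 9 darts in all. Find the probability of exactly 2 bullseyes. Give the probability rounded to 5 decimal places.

0.13596

X ~ Binomial(n=9, p=0.083333).
P(X=2) = C(9,2) · p^2 · (1−p)^7
= 36 · 0.0069444 · 0.54385 = 0.1359628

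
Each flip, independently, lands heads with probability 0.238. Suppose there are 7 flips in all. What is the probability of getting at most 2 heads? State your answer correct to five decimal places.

0.78091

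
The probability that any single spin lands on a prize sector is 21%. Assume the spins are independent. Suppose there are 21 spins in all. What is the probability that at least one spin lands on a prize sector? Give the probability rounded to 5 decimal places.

0.99292

P(at least one) = 1 − P(none) = 1 − (1 − 0.21)^21
= 1 − 0.0070822 = 0.9929178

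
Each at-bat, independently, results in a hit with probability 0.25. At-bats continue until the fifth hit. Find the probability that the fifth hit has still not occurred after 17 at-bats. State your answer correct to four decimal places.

0.5739

Needing more than 17 at-bats ⇔ fewer than 5 successes in the first 17. With X ~ Binomial(17, 0.25), P(Y > 17) = P(X ≤ 4).
  k=0: C(17,0)·0.25^0·0.75^17 = 0.007517
  k=1: C(17,1)·0.25^1·0.75^16 = 0.042596
  k=2: C(17,2)·0.25^2·0.75^15 = 0.113589
  k=3: C(17,3)·0.25^3·0.75^14 = 0.189316
  k=4: C(17,4)·0.25^4·0.75^13 = 0.220868
P(X ≤ 4) = 0.573886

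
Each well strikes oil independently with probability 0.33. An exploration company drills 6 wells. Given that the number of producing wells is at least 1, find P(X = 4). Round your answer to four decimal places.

0.0878

X ~ Binomial(6, 0.33). Want P(X=4 | X≥1) = P(X=4) / P(X≥1).
P(X=4) = C(6,4)·0.33^4·0.67^2 = 0.079854
P(X≥1) = 1 − 0.090458 = 0.909542
Ratio = 0.079854 / 0.909542 = 0.087796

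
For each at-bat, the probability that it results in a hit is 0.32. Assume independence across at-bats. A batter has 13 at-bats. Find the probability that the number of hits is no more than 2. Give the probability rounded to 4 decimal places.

X ~ Binomial(13, 0.32); P(X ≤ 2) = Σ C(13,k) p^k (1−p)^(13−k) over k:
  k=0: C(13,0)·0.32^0·0.68^13 = 0.006647
  k=1: C(13,1)·0.32^1·0.68^12 = 0.040663
  k=2: C(13,2)·0.32^2·0.68^11 = 0.114813
Total = 0.162123

0.1621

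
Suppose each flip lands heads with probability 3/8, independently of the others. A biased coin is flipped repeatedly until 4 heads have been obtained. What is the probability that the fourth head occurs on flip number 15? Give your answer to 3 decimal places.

Y = trial on which the fourth success occurs; negative binomial, r=4, p=0.375.
P(Y=15) = C(14,3) · p^4 · (1−p)^11
= 364 · 0.019775 · 0.0056843 = 0.04092

0.041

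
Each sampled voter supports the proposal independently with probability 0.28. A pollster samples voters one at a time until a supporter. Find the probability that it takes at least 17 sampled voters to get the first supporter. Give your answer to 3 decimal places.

Y = number of sampled voters to the first success; geometric, p = 0.28.
P(Y > 16) = P(first 16 all fail) = (1−p)^16 = 0.00522

0.005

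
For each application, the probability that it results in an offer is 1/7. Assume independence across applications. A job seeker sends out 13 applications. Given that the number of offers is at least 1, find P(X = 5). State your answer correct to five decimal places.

0.02579

X ~ Binomial(13, 0.142857). Want P(X=5 | X≥1) = P(X=5) / P(X≥1).
P(X=5) = C(13,5)·0.142857^5·0.857143^8 = 0.0223107
P(X≥1) = 1 − 0.1348006 = 0.8651994
Ratio = 0.0223107 / 0.8651994 = 0.0257868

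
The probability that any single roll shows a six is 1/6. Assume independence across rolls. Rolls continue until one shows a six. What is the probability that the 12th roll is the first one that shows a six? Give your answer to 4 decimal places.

0.0224

Geometric (trials to first success), p = 0.166667.
P(Y = 12) = (1−p)^11 · p = 0.13459 · 0.166667 = 0.022431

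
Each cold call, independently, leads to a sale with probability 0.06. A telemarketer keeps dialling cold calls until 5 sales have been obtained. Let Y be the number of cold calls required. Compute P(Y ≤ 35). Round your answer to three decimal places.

Finishing within 35 cold calls ⇔ at least 5 successes in the first 35. With X ~ Binomial(35, 0.06), P(Y ≤ 35) = 1 − P(X ≤ 4).
  k=0: C(35,0)·0.06^0·0.94^35 = 0.11468
  k=1: C(35,1)·0.06^1·0.94^34 = 0.25619
  k=2: C(35,2)·0.06^2·0.94^33 = 0.27800
  k=3: C(35,3)·0.06^3·0.94^32 = 0.19519
  k=4: C(35,4)·0.06^4·0.94^31 = 0.09967
1 − 0.94372 = 0.05628

0.056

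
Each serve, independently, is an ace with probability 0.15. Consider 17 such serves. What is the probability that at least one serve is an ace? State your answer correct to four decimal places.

0.9369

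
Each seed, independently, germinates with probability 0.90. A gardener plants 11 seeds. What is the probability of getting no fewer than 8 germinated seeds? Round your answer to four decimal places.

X ~ Binomial(11, 0.90); P(X ≥ 8) = Σ C(11,k) p^k (1−p)^(11−k) over k:
  k=8: C(11,8)·0.90^8·0.10^3 = 0.071027
  k=9: C(11,9)·0.90^9·0.10^2 = 0.213081
  k=10: C(11,10)·0.90^10·0.10^1 = 0.383546
  k=11: C(11,11)·0.90^11·0.10^0 = 0.313811
Total = 0.981465

0.9815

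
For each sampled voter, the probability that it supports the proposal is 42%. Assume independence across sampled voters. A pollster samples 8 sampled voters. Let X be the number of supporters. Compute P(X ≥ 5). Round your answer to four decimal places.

0.2062

X ~ Binomial(8, 0.42); P(X ≥ 5) = Σ C(8,k) p^k (1−p)^(8−k) over k:
  k=5: C(8,5)·0.42^5·0.58^3 = 0.142797
  k=6: C(8,6)·0.42^6·0.58^2 = 0.051702
  k=7: C(8,7)·0.42^7·0.58^1 = 0.010697
  k=8: C(8,8)·0.42^8·0.58^0 = 0.000968
Total = 0.206164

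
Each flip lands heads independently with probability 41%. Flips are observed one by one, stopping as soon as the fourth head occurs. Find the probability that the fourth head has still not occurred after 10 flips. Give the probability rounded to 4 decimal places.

Needing more than 10 flips ⇔ fewer than 4 successes in the first 10. With X ~ Binomial(10, 0.41), P(Y > 10) = P(X ≤ 3).
  k=0: C(10,0)·0.41^0·0.59^10 = 0.005111
  k=1: C(10,1)·0.41^1·0.59^9 = 0.035518
  k=2: C(10,2)·0.41^2·0.59^8 = 0.111070
  k=3: C(10,3)·0.41^3·0.59^7 = 0.205824
P(X ≤ 3) = 0.357524

0.3575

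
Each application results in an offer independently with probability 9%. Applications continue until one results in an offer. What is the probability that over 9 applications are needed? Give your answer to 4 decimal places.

0.4279

Y = number of applications to the first success; geometric, p = 0.09.
P(Y > 9) = P(first 9 all fail) = (1−p)^9 = 0.427930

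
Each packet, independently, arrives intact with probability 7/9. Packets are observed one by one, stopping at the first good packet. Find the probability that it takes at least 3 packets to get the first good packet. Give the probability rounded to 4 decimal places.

0.0494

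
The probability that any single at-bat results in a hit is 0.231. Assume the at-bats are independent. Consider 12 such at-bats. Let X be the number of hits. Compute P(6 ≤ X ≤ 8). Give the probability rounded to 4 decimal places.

X ~ Binomial(12, 0.231); P(6 ≤ X ≤ 8) = Σ C(12,k) p^k (1−p)^(12−k) over k:
  k=6: C(12,6)·0.231^6·0.769^6 = 0.029034
  k=7: C(12,7)·0.231^7·0.769^5 = 0.007476
  k=8: C(12,8)·0.231^8·0.769^4 = 0.001403
Total = 0.037913

0.0379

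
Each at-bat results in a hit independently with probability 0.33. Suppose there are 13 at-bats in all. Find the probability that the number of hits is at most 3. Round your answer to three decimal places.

X ~ Binomial(13, 0.33); P(X ≤ 3) = Σ C(13,k) p^k (1−p)^(13−k) over k:
  k=0: C(13,0)·0.33^0·0.67^13 = 0.00548
  k=1: C(13,1)·0.33^1·0.67^12 = 0.03510
  k=2: C(13,2)·0.33^2·0.67^11 = 0.10374
  k=3: C(13,3)·0.33^3·0.67^10 = 0.18735
Total = 0.33168

0.332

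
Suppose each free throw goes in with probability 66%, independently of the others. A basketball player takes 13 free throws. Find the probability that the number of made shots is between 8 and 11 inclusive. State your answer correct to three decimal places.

0.707

X ~ Binomial(13, 0.66); P(8 ≤ X ≤ 11) = Σ C(13,k) p^k (1−p)^(13−k) over k:
  k=8: C(13,8)·0.66^8·0.34^5 = 0.21054
  k=9: C(13,9)·0.66^9·0.34^4 = 0.22705
  k=10: C(13,10)·0.66^10·0.34^3 = 0.17630
  k=11: C(13,11)·0.66^11·0.34^2 = 0.09333
Total = 0.70721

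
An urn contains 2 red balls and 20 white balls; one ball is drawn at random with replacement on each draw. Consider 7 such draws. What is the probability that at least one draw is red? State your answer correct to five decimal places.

0.48684

P(at least one) = 1 − P(none) = 1 − (1 − 0.090909)^7
= 1 − 0.5131581 = 0.4868419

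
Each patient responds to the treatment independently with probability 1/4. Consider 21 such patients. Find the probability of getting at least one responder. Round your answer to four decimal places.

0.9976

P(at least one) = 1 − P(none) = 1 − (1 − 0.25)^21
= 1 − 0.002378 = 0.997622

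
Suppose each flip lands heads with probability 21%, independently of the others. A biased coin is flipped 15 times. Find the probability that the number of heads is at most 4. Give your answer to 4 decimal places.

0.8090

X ~ Binomial(15, 0.21); P(X ≤ 4) = Σ C(15,k) p^k (1−p)^(15−k) over k:
  k=0: C(15,0)·0.21^0·0.79^15 = 0.029134
  k=1: C(15,1)·0.21^1·0.79^14 = 0.116169
  k=2: C(15,2)·0.21^2·0.79^13 = 0.216162
  k=3: C(15,3)·0.21^3·0.79^12 = 0.248997
  k=4: C(15,4)·0.21^4·0.79^11 = 0.198567
Total = 0.809030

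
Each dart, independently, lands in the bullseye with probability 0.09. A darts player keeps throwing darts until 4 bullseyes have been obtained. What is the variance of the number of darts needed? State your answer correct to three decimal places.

449.383

Y = total darts until the fourth success; negative binomial with r=4, p=0.09.
Var(Y) = r(1−p)/p² = 4·0.91 / 0.09² = 449.38272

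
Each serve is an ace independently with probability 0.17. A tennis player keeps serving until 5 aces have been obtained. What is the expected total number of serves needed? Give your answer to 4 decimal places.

Y = total serves until the fifth success; negative binomial with r=5, p=0.17.
E[Y] = r / p = 5 / 0.17 = 29.411765

29.4118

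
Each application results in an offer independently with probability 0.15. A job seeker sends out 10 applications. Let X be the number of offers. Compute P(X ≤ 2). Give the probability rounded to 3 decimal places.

X ~ Binomial(10, 0.15); P(X ≤ 2) = Σ C(10,k) p^k (1−p)^(10−k) over k:
  k=0: C(10,0)·0.15^0·0.85^10 = 0.19687
  k=1: C(10,1)·0.15^1·0.85^9 = 0.34743
  k=2: C(10,2)·0.15^2·0.85^8 = 0.27590
Total = 0.82020

0.820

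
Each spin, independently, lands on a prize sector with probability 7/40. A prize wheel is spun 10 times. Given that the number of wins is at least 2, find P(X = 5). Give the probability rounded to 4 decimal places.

X ~ Binomial(10, 0.175). Want P(X=5 | X≥2) = P(X=5) / P(X≥2).
P(X=5) = C(10,5)·0.175^5·0.825^5 = 0.015807
P(X≥2) = 1 − 0.146063 − 0.309830 = 0.544107
Ratio = 0.015807 / 0.544107 = 0.029052

0.0291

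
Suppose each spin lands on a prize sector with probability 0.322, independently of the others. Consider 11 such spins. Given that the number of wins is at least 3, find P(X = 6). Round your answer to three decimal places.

X ~ Binomial(11, 0.322). Want P(X=6 | X≥3) = P(X=6) / P(X≥3).
P(X=6) = C(11,6)·0.322^6·0.678^5 = 0.07378
P(X≥3) = 1 − 0.01392 − 0.07270 − 0.17264 = 0.74074
Ratio = 0.07378 / 0.74074 = 0.09960

0.100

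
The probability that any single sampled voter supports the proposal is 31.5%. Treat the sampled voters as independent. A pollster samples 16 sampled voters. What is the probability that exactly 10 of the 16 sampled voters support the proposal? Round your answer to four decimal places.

0.0080

X ~ Binomial(n=16, p=0.315).
P(X=10) = C(16,10) · p^10 · (1−p)^6
= 8008 · 9.6185e-06 · 0.10331 = 0.007957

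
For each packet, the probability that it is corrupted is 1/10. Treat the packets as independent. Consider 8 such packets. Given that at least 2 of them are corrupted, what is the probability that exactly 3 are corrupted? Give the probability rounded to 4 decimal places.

X ~ Binomial(8, 0.10). Want P(X=3 | X≥2) = P(X=3) / P(X≥2).
P(X=3) = C(8,3)·0.10^3·0.90^5 = 0.033067
P(X≥2) = 1 − 0.430467 − 0.382638 = 0.186895
Ratio = 0.033067 / 0.186895 = 0.176930

0.1769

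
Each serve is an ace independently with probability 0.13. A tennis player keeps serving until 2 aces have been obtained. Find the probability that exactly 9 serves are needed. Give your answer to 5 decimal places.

0.05100

Y = trial on which the second success occurs; negative binomial, r=2, p=0.13.
P(Y=9) = C(8,1) · p^2 · (1−p)^7
= 8 · 0.0169 · 0.37725 = 0.0510048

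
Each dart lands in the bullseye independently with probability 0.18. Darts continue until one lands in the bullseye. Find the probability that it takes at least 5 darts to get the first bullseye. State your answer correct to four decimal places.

Y = number of darts to the first success; geometric, p = 0.18.
P(Y > 4) = P(first 4 all fail) = (1−p)^4 = 0.452122

0.4521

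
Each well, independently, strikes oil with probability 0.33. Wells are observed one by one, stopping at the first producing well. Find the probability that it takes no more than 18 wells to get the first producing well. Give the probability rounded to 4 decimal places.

0.9993

Y = number of wells to the first success; geometric, p = 0.33.
P(Y ≤ 18) = 1 − (1−p)^18 = 1 − 0.000740 = 0.999260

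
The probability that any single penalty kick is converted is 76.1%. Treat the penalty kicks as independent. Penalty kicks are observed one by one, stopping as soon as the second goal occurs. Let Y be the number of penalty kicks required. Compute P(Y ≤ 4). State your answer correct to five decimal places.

Finishing within 4 penalty kicks ⇔ at least 2 successes in the first 4. With X ~ Binomial(4, 0.761), P(Y ≤ 4) = 1 − P(X ≤ 1).
  k=0: C(4,0)·0.761^0·0.239^4 = 0.0032628
  k=1: C(4,1)·0.761^1·0.239^3 = 0.0415564
1 − 0.0448193 = 0.9551807

0.95518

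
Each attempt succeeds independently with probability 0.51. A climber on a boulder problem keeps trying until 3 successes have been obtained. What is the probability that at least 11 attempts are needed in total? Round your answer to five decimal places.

0.04800

Needing more than 10 attempts ⇔ fewer than 3 successes in the first 10. With X ~ Binomial(10, 0.51), P(Y > 10) = P(X ≤ 2).
  k=0: C(10,0)·0.51^0·0.49^10 = 0.0007979
  k=1: C(10,1)·0.51^1·0.49^9 = 0.0083049
  k=2: C(10,2)·0.51^2·0.49^8 = 0.0388975
P(X ≤ 2) = 0.0480003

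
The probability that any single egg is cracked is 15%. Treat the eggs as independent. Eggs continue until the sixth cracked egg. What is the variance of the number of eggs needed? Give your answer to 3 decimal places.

Y = total eggs until the sixth success; negative binomial with r=6, p=0.15.
Var(Y) = r(1−p)/p² = 6·0.85 / 0.15² = 226.66667

226.667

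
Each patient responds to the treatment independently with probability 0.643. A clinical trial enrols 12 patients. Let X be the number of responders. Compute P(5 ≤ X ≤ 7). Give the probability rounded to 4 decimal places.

0.4082

X ~ Binomial(12, 0.643); P(5 ≤ X ≤ 7) = Σ C(12,k) p^k (1−p)^(12−k) over k:
  k=5: C(12,5)·0.643^5·0.357^7 = 0.064337
  k=6: C(12,6)·0.643^6·0.357^6 = 0.135191
  k=7: C(12,7)·0.643^7·0.357^5 = 0.208710
Total = 0.408237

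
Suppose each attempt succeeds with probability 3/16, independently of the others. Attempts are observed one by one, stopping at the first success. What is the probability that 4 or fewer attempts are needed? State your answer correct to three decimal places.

0.564

Y = number of attempts to the first success; geometric, p = 0.1875.
P(Y ≤ 4) = 1 − (1−p)^4 = 1 − 0.43581 = 0.56419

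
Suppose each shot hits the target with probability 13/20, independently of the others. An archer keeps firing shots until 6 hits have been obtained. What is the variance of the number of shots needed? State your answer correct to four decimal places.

4.9704

Y = total shots until the sixth success; negative binomial with r=6, p=0.65.
Var(Y) = r(1−p)/p² = 6·0.35 / 0.65² = 4.970414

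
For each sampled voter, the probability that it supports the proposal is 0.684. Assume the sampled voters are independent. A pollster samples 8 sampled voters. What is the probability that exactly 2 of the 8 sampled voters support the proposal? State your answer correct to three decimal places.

X ~ Binomial(n=8, p=0.684).
P(X=2) = C(8,2) · p^2 · (1−p)^6
= 28 · 0.46786 · 0.00099569 = 0.01304

0.013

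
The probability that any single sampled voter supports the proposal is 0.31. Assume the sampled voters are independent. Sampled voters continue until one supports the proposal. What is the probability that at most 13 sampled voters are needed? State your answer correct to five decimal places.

0.99196

Y = number of sampled voters to the first success; geometric, p = 0.31.
P(Y ≤ 13) = 1 − (1−p)^13 = 1 − 0.0080360 = 0.9919640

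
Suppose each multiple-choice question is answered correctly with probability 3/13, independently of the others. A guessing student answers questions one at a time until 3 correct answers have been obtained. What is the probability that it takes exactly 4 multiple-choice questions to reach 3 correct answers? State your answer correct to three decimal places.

Y = trial on which the third success occurs; negative binomial, r=3, p=0.230769.
P(Y=4) = C(3,2) · p^3 · (1−p)^1
= 3 · 0.012289 · 0.76923 = 0.02836

0.028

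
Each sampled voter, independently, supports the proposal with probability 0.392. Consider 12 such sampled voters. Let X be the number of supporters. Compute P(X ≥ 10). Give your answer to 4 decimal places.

X ~ Binomial(12, 0.392); P(X ≥ 10) = Σ C(12,k) p^k (1−p)^(12−k) over k:
  k=10: C(12,10)·0.392^10·0.608^2 = 0.002090
  k=11: C(12,11)·0.392^11·0.608^1 = 0.000245
  k=12: C(12,12)·0.392^12·0.608^0 = 0.000013
Total = 0.002349

0.0023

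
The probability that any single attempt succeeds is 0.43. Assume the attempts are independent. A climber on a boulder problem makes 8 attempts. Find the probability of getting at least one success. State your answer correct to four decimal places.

P(at least one) = 1 − P(none) = 1 − (1 − 0.43)^8
= 1 − 0.011143 = 0.988857

0.9889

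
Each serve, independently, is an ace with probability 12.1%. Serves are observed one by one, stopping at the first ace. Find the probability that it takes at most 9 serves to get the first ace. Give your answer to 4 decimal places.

Y = number of serves to the first success; geometric, p = 0.121.
P(Y ≤ 9) = 1 − (1−p)^9 = 1 − 0.313256 = 0.686744

0.6867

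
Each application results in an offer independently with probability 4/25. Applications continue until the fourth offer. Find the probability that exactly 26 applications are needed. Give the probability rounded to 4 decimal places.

0.0325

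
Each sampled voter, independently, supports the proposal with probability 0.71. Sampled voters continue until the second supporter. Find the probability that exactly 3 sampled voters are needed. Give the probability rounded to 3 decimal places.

0.292

Y = trial on which the second success occurs; negative binomial, r=2, p=0.71.
P(Y=3) = C(2,1) · p^2 · (1−p)^1
= 2 · 0.5041 · 0.29 = 0.29238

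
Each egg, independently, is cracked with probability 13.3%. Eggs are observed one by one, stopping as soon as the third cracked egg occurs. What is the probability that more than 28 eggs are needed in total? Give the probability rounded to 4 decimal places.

0.2609

Needing more than 28 eggs ⇔ fewer than 3 successes in the first 28. With X ~ Binomial(28, 0.133), P(Y > 28) = P(X ≤ 2).
  k=0: C(28,0)·0.133^0·0.867^28 = 0.018388
  k=1: C(28,1)·0.133^1·0.867^27 = 0.078981
  k=2: C(28,2)·0.133^2·0.867^26 = 0.163565
P(X ≤ 2) = 0.260935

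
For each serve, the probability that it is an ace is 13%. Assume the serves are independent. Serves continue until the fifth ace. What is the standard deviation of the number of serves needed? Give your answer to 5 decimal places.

Y = total serves until the fifth success; negative binomial with r=5, p=0.13.
SD(Y) = √[r(1−p)/p²] = √(257.3964497) = 16.0435797

16.04358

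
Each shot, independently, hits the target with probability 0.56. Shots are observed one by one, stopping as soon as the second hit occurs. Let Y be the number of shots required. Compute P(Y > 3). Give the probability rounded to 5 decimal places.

Needing more than 3 shots ⇔ fewer than 2 successes in the first 3. With X ~ Binomial(3, 0.56), P(Y > 3) = P(X ≤ 1).
  k=0: C(3,0)·0.56^0·0.44^3 = 0.0851840
  k=1: C(3,1)·0.56^1·0.44^2 = 0.3252480
P(X ≤ 1) = 0.4104320

0.41043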